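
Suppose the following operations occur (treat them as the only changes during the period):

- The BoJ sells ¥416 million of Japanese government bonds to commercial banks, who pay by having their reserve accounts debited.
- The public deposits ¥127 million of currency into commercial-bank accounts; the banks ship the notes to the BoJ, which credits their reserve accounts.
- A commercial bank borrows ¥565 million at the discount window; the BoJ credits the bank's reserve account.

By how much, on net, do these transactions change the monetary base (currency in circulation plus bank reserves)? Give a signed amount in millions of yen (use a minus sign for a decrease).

OMO sale (to banks) ¥416 million: BoJ balance sheet contracts → −¥416M.
Currency deposit ¥127 million: just a shift between currency and reserves — both are base money → 0.
Discount-window loan ¥565 million: BoJ balance sheet expands → +¥565M.
Net: −416 + 0 + 565 = +¥149 million.

+¥149 million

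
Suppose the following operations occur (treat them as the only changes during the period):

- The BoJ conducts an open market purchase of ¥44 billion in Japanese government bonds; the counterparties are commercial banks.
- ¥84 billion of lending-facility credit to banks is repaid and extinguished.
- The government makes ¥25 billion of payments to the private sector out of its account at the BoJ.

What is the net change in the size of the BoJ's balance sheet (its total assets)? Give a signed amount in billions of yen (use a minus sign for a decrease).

BoJ balance sheet:
  Assets:      Securities +¥44B, Loans to banks −¥84B
  Liabilities: Bank reserves −¥15B, Government deposits −¥25B
Change in total BoJ assets = -¥40 billion.

-¥40 billion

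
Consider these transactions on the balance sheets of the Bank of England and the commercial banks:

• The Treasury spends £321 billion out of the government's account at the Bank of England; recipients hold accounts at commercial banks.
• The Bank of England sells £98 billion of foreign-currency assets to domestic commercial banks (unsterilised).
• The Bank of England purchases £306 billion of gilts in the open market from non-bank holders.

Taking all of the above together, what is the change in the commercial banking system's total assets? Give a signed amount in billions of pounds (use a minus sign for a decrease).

Government spending £321 billion: bank balance sheets expand → +£321B.
FX sale £98 billion: just an asset swap on bank balance sheets → 0.
Asset purchase (from non-banks) £306 billion: bank balance sheets expand → +£306B.
Net: 321 + 0 + 306 = +£627 billion.

+£627 billion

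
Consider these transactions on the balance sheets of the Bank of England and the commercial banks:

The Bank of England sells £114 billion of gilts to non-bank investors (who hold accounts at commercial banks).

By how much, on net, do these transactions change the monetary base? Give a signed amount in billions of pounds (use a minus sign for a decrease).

Asset sale (to non-banks) £114 billion: Bank of England balance sheet contracts → −£114B.

-£114 billion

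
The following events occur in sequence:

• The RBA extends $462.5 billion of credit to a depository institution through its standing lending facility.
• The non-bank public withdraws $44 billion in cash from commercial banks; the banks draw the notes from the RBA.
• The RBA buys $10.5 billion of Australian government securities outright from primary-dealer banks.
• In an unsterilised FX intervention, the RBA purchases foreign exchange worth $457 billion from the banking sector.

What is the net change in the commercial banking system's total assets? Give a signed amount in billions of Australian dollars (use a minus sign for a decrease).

Discount-window loan $462.5 billion: bank balance sheets expand → +$462.5B.
Currency withdrawal $44 billion: bank balance sheets shrink → −$44B.
OMO purchase (from banks) $10.5 billion: just an asset swap on bank balance sheets → 0.
FX purchase $457 billion: just an asset swap on bank balance sheets → 0.
Net: 462.5 − 44 + 0 + 0 = +$418.5 billion.

+$418.5 billion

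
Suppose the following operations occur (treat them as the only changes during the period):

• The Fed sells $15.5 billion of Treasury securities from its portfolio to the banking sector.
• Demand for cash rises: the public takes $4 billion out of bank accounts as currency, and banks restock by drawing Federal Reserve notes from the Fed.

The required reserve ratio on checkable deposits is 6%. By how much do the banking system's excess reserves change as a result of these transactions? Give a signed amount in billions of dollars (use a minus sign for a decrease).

OMO sale (to banks) $15.5 billion: reserves −$15.5B, deposits 0.
Currency withdrawal $4 billion: reserves −$4B, deposits −$4B.
Totals: Δreserves = −$19.5B, Δdeposits = −$4B.
Δrequired reserves = 6% × −$4B = −$0.24B.
Δexcess reserves = Δreserves − Δrequired = −$19.5B − (−$0.24B) = -$19.26 billion.

-$19.26 billion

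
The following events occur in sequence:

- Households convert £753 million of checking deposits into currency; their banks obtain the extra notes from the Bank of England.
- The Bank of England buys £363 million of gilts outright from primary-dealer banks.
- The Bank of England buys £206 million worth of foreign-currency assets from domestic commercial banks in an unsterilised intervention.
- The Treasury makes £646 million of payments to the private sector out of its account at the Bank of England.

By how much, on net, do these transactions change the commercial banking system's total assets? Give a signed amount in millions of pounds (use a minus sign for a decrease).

-£107 million

Bank of England balance sheet:
  Assets:      Securities +£363M, Foreign assets +£206M
  Liabilities: Bank reserves +£462M, Currency in circulation +£753M, Government deposits −£646M
Commercial banking system:
  Assets:      Reserves at CB +£462M, Securities −£363M, Foreign assets −£206M
  Liabilities: Checkable deposits −£107M
Change in total bank assets = -£107 million.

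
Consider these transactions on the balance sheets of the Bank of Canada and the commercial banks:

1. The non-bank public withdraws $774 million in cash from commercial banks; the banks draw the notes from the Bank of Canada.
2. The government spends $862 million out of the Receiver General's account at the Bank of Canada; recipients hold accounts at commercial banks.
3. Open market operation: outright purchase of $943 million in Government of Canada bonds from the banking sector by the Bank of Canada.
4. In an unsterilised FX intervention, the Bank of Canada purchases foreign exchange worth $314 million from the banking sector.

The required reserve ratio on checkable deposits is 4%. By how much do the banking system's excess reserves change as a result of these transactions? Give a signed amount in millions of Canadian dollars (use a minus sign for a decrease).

Currency withdrawal $774 million: reserves −$774M, deposits −$774M.
Government spending $862 million: reserves +$862M, deposits +$862M.
OMO purchase (from banks) $943 million: reserves +$943M, deposits 0.
FX purchase $314 million: reserves +$314M, deposits 0.
Totals: Δreserves = +$1345M, Δdeposits = +$88M.
Δrequired reserves = 4% × +$88M = +$3.52M.
Δexcess reserves = Δreserves − Δrequired = +$1345M − (+$3.52M) = +$1341.48 million.

+$1341.48 million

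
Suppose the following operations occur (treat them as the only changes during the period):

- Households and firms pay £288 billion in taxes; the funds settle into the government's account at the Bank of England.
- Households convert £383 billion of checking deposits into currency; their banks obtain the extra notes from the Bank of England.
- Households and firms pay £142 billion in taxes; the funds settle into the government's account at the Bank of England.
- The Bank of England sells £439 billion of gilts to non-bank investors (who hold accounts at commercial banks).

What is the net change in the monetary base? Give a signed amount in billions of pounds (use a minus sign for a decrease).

Bank of England balance sheet:
  Assets:      Securities −£439B
  Liabilities: Bank reserves −£1252B, Currency in circulation +£383B, Government deposits +£430B
Monetary base = currency + reserves: +£383B + (−£1252B) = -£869 billion.

-£869 billion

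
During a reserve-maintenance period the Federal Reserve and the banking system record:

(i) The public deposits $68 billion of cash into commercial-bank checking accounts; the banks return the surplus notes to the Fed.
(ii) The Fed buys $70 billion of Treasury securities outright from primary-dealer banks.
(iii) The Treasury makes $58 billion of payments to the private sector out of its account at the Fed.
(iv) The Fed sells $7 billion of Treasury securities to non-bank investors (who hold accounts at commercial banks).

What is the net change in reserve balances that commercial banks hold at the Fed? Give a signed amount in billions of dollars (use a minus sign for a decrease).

+$189 billion

Fed balance sheet:
  Assets:      Securities +$63B
  Liabilities: Bank reserves +$189B, Currency in circulation −$68B, Government deposits −$58B
So the change in reserve balances that commercial banks hold at the Fed is +$189 billion.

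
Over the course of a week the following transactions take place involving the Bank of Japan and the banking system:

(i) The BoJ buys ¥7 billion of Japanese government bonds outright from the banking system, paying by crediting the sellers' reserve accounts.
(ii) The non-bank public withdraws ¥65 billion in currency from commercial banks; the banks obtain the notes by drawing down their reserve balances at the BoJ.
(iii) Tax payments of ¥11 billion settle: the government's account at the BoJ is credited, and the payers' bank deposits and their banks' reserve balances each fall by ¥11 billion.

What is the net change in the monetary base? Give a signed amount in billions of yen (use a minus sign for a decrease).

-¥4 billion

OMO purchase (from banks) ¥7 billion: BoJ balance sheet expands → +¥7B.
Currency withdrawal ¥65 billion: just a shift between currency and reserves — both are base money → 0.
Government account inflow ¥11 billion: reserves shift to a non-base liability → −¥11B.
Net: 7 + 0 − 11 = -¥4 billion.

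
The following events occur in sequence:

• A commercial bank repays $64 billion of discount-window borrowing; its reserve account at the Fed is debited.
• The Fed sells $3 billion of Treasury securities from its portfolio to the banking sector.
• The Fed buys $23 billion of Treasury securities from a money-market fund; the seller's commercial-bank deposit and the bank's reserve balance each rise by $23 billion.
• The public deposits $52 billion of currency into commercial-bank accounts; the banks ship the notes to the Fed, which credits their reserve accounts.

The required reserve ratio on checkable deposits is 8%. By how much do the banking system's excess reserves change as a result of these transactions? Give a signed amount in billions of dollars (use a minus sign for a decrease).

Discount-window repayment $64 billion: reserves −$64B, deposits 0.
OMO sale (to banks) $3 billion: reserves −$3B, deposits 0.
Asset purchase (from non-banks) $23 billion: reserves +$23B, deposits +$23B.
Currency deposit $52 billion: reserves +$52B, deposits +$52B.
Totals: Δreserves = +$8B, Δdeposits = +$75B.
Δrequired reserves = 8% × +$75B = +$6B.
Δexcess reserves = Δreserves − Δrequired = +$8B − (+$6B) = +$2 billion.

+$2 billion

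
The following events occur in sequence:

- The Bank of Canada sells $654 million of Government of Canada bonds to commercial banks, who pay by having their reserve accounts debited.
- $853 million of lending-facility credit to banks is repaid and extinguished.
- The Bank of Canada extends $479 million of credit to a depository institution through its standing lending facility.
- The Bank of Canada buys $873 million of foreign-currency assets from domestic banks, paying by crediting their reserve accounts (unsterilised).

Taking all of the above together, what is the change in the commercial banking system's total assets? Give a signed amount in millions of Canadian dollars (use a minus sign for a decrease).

-$374 million

OMO sale (to banks) $654 million: just an asset swap on bank balance sheets → 0.
Discount-window repayment $853 million: bank balance sheets shrink → −$853M.
Discount-window loan $479 million: bank balance sheets expand → +$479M.
FX purchase $873 million: just an asset swap on bank balance sheets → 0.
Net: 0 − 853 + 479 + 0 = -$374 million.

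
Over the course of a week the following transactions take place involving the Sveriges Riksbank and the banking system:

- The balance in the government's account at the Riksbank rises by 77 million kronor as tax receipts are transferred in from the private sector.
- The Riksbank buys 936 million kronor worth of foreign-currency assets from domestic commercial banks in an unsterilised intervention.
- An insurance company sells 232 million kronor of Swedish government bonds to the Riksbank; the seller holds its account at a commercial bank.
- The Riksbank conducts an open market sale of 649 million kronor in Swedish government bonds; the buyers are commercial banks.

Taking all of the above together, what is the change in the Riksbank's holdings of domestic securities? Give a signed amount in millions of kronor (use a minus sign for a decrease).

-417 million

Government account inflow 77 million kronor: the Riksbank's securities portfolio is untouched → 0.
FX purchase 936 million kronor: the Riksbank's securities portfolio is untouched → 0.
Asset purchase (from non-banks) 232 million kronor: securities added to the Riksbank's portfolio → +232M.
OMO sale (to banks) 649 million kronor: securities removed from the Riksbank's portfolio → −649M.
Net: 0 + 0 + 232 − 649 = -417 million.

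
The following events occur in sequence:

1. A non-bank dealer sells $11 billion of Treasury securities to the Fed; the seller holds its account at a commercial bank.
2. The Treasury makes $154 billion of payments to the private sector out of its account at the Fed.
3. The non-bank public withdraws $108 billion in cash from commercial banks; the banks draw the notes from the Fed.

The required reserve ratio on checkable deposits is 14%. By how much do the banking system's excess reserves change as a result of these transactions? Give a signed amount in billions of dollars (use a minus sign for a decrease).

Asset purchase (from non-banks) $11 billion: reserves +$11B, deposits +$11B.
Government spending $154 billion: reserves +$154B, deposits +$154B.
Currency withdrawal $108 billion: reserves −$108B, deposits −$108B.
Totals: Δreserves = +$57B, Δdeposits = +$57B.
Δrequired reserves = 14% × +$57B = +$7.98B.
Δexcess reserves = Δreserves − Δrequired = +$57B − (+$7.98B) = +$49.02 billion.

+$49.02 billion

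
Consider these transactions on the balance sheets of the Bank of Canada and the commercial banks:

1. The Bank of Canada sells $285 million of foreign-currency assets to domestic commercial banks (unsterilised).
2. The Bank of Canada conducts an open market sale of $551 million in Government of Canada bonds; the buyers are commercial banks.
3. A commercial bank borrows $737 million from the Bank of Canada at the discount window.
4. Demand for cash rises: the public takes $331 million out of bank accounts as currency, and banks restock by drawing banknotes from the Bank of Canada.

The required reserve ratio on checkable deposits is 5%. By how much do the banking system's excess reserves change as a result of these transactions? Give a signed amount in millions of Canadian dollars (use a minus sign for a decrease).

-$413.45 million

FX sale $285 million: reserves −$285M, deposits 0.
OMO sale (to banks) $551 million: reserves −$551M, deposits 0.
Discount-window loan $737 million: reserves +$737M, deposits 0.
Currency withdrawal $331 million: reserves −$331M, deposits −$331M.
Totals: Δreserves = −$430M, Δdeposits = −$331M.
Δrequired reserves = 5% × −$331M = −$16.55M.
Δexcess reserves = Δreserves − Δrequired = −$430M − (−$16.55M) = -$413.45 million.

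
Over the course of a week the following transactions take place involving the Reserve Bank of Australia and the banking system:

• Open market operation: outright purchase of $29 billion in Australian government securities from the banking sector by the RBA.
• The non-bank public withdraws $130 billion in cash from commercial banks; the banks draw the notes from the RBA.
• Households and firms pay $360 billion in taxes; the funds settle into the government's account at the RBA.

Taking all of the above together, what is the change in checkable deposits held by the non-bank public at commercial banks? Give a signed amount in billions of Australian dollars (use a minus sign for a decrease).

OMO purchase (from banks) $29 billion: the counterparty is a bank, so public deposits are unchanged → 0.
Currency withdrawal $130 billion: non-bank counterparties' bank balances fall → −$130B.
Government account inflow $360 billion: non-bank counterparties' bank balances fall → −$360B.
Net: 0 − 130 − 360 = -$490 billion.

-$490 billion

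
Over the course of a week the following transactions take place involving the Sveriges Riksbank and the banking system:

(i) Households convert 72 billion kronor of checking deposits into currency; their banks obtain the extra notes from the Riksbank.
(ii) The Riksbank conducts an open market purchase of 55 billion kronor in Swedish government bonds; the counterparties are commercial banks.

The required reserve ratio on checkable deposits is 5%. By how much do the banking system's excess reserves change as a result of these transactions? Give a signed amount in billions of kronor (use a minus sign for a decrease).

Currency withdrawal 72 billion kronor: reserves −72B, deposits −72B.
OMO purchase (from banks) 55 billion kronor: reserves +55B, deposits 0.
Totals: Δreserves = −17B, Δdeposits = −72B.
Δrequired reserves = 5% × −72B = −3.6B.
Δexcess reserves = Δreserves − Δrequired = −17B − (−3.6B) = -13.4 billion.

-13.4 billion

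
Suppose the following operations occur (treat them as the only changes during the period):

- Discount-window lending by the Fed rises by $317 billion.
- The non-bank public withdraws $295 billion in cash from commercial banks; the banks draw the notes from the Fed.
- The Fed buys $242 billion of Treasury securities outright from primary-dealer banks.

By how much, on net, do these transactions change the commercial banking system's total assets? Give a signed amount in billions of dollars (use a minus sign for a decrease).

Fed balance sheet:
  Assets:      Securities +$242B, Loans to banks +$317B
  Liabilities: Bank reserves +$264B, Currency in circulation +$295B
Commercial banking system:
  Assets:      Reserves at CB +$264B, Securities −$242B
  Liabilities: Checkable deposits −$295B, Borrowings from CB +$317B
Change in total bank assets = +$22 billion.

+$22 billion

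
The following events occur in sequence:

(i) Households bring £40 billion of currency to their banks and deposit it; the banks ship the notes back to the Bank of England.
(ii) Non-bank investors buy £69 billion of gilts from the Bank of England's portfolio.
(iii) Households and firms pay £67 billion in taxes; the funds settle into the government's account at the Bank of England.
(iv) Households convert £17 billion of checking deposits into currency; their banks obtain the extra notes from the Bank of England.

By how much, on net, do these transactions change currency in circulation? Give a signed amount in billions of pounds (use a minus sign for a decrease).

Currency deposit £40 billion: notes return to the central bank → −£40B.
Asset sale (to non-banks) £69 billion: no currency enters or leaves circulation → 0.
Government account inflow £67 billion: no currency enters or leaves circulation → 0.
Currency withdrawal £17 billion: notes leave the central bank → +£17B.
Net: −40 + 0 + 0 + 17 = -£23 billion.

-£23 billion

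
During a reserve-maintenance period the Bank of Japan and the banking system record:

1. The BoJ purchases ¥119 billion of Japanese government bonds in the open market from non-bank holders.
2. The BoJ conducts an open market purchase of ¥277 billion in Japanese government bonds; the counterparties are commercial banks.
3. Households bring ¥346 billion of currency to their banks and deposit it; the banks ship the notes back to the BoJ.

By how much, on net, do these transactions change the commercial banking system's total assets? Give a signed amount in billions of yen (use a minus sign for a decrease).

Asset purchase (from non-banks) ¥119 billion: bank balance sheets expand → +¥119B.
OMO purchase (from banks) ¥277 billion: just an asset swap on bank balance sheets → 0.
Currency deposit ¥346 billion: bank balance sheets expand → +¥346B.
Net: 119 + 0 + 346 = +¥465 billion.

+¥465 billion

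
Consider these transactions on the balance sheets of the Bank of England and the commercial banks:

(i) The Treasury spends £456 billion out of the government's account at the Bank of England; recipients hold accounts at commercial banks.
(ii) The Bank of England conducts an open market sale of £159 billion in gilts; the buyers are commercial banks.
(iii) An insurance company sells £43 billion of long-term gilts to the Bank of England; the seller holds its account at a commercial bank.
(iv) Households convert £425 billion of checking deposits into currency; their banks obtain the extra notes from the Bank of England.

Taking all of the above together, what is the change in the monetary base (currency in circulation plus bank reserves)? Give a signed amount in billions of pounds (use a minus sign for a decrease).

Bank of England balance sheet:
  Assets:      Securities −£116B
  Liabilities: Bank reserves −£85B, Currency in circulation +£425B, Government deposits −£456B
Monetary base = currency + reserves: +£425B + (−£85B) = +£340 billion.

+£340 billion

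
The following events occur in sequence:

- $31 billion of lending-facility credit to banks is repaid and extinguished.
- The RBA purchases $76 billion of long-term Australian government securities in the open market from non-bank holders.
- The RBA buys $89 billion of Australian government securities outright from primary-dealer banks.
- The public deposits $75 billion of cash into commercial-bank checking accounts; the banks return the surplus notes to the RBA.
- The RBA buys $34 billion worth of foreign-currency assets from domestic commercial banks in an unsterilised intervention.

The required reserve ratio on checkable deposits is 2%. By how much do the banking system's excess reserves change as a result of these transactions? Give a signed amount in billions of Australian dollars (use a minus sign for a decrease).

Discount-window repayment $31 billion: reserves −$31B, deposits 0.
Asset purchase (from non-banks) $76 billion: reserves +$76B, deposits +$76B.
OMO purchase (from banks) $89 billion: reserves +$89B, deposits 0.
Currency deposit $75 billion: reserves +$75B, deposits +$75B.
FX purchase $34 billion: reserves +$34B, deposits 0.
Totals: Δreserves = +$243B, Δdeposits = +$151B.
Δrequired reserves = 2% × +$151B = +$3.02B.
Δexcess reserves = Δreserves − Δrequired = +$243B − (+$3.02B) = +$239.98 billion.

+$239.98 billion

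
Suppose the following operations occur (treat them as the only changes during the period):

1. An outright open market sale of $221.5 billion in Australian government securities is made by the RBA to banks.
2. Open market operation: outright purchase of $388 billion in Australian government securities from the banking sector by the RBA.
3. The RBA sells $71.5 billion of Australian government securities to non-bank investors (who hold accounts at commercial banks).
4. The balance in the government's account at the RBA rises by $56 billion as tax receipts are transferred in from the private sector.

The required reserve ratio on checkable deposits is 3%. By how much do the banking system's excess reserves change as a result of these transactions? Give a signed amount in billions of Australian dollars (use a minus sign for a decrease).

OMO sale (to banks) $221.5 billion: reserves −$221.5B, deposits 0.
OMO purchase (from banks) $388 billion: reserves +$388B, deposits 0.
Asset sale (to non-banks) $71.5 billion: reserves −$71.5B, deposits −$71.5B.
Government account inflow $56 billion: reserves −$56B, deposits −$56B.
Totals: Δreserves = +$39B, Δdeposits = −$127.5B.
Δrequired reserves = 3% × −$127.5B = −$3.825B.
Δexcess reserves = Δreserves − Δrequired = +$39B − (−$3.825B) = +$42.825 billion.

+$42.825 billion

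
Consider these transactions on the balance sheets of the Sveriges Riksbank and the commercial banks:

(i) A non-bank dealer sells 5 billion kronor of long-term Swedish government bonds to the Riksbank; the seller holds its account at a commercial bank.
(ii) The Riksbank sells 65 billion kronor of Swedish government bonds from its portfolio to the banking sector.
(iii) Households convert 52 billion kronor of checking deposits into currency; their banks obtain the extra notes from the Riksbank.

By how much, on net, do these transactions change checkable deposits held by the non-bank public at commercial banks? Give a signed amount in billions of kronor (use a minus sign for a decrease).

Asset purchase (from non-banks) 5 billion kronor: non-bank counterparties' bank balances rise → +5B.
OMO sale (to banks) 65 billion kronor: the counterparty is a bank, so public deposits are unchanged → 0.
Currency withdrawal 52 billion kronor: non-bank counterparties' bank balances fall → −52B.
Net: 5 + 0 − 52 = -47 billion.

-47 billion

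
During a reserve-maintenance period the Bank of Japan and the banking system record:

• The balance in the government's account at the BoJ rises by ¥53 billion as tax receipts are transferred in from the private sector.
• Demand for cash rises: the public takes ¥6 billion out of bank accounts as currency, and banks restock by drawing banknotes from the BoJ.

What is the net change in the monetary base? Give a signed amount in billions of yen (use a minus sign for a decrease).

-¥53 billion

BoJ balance sheet:
  Assets:      no change
  Liabilities: Bank reserves −¥59B, Currency in circulation +¥6B, Government deposits +¥53B
Commercial banking system:
  Assets:      Reserves at CB −¥59B
  Liabilities: Checkable deposits −¥59B
Monetary base = currency + reserves: +¥6B + (−¥59B) = -¥53 billion.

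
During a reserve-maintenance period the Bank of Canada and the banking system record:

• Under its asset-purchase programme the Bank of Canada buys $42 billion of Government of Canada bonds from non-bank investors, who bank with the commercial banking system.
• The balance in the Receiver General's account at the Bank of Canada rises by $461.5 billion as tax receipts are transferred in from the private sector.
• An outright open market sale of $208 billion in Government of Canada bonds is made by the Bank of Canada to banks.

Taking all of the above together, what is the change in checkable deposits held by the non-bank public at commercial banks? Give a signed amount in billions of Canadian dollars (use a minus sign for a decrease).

-$419.5 billion

Bank of Canada balance sheet:
  Assets:      Securities −$166B
  Liabilities: Bank reserves −$627.5B, Government deposits +$461.5B
Commercial banking system:
  Assets:      Reserves at CB −$627.5B, Securities +$208B
  Liabilities: Checkable deposits −$419.5B
So the change in checkable deposits held by the non-bank public at commercial banks is -$419.5 billion.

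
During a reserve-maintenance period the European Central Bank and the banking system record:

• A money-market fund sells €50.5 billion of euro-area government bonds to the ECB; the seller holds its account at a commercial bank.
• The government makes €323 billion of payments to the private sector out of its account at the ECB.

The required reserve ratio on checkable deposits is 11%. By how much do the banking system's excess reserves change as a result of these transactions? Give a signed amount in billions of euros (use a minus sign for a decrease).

Asset purchase (from non-banks) €50.5 billion: reserves +€50.5B, deposits +€50.5B.
Government spending €323 billion: reserves +€323B, deposits +€323B.
Totals: Δreserves = +€373.5B, Δdeposits = +€373.5B.
Δrequired reserves = 11% × +€373.5B = +€41.085B.
Δexcess reserves = Δreserves − Δrequired = +€373.5B − (+€41.085B) = +€332.415 billion.

+€332.415 billion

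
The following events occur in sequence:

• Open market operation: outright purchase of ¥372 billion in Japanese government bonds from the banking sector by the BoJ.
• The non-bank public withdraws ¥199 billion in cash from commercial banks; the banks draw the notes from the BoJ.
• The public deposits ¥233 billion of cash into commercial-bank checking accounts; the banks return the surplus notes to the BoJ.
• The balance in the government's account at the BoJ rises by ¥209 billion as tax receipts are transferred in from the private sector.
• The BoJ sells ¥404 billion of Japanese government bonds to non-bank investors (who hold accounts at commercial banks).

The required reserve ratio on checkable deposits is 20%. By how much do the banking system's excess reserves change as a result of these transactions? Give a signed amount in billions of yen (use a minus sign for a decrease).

OMO purchase (from banks) ¥372 billion: reserves +¥372B, deposits 0.
Currency withdrawal ¥199 billion: reserves −¥199B, deposits −¥199B.
Currency deposit ¥233 billion: reserves +¥233B, deposits +¥233B.
Government account inflow ¥209 billion: reserves −¥209B, deposits −¥209B.
Asset sale (to non-banks) ¥404 billion: reserves −¥404B, deposits −¥404B.
Totals: Δreserves = −¥207B, Δdeposits = −¥579B.
Δrequired reserves = 20% × −¥579B = −¥115.8B.
Δexcess reserves = Δreserves − Δrequired = −¥207B − (−¥115.8B) = -¥91.2 billion.

-¥91.2 billion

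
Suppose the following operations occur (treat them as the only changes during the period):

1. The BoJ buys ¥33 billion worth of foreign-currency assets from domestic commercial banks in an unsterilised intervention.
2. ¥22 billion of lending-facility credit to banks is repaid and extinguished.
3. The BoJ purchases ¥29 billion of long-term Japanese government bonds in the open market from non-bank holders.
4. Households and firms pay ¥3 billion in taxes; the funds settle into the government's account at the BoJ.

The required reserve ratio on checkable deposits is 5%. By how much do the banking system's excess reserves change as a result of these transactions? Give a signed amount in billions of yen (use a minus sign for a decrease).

+¥35.7 billion

FX purchase ¥33 billion: reserves +¥33B, deposits 0.
Discount-window repayment ¥22 billion: reserves −¥22B, deposits 0.
Asset purchase (from non-banks) ¥29 billion: reserves +¥29B, deposits +¥29B.
Government account inflow ¥3 billion: reserves −¥3B, deposits −¥3B.
Totals: Δreserves = +¥37B, Δdeposits = +¥26B.
Δrequired reserves = 5% × +¥26B = +¥1.3B.
Δexcess reserves = Δreserves − Δrequired = +¥37B − (+¥1.3B) = +¥35.7 billion.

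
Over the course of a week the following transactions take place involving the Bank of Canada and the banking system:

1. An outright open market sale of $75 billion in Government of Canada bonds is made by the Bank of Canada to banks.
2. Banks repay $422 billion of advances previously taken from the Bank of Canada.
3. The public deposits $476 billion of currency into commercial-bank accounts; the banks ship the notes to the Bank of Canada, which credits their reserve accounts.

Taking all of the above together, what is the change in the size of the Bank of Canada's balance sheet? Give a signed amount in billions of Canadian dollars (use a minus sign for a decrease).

OMO sale (to banks) $75 billion: a Bank of Canada asset is shed → −$75B.
Discount-window repayment $422 billion: a Bank of Canada asset is shed → −$422B.
Currency deposit $476 billion: only the composition of liabilities changes → 0.
Net: −75 − 422 + 0 = -$497 billion.

-$497 billion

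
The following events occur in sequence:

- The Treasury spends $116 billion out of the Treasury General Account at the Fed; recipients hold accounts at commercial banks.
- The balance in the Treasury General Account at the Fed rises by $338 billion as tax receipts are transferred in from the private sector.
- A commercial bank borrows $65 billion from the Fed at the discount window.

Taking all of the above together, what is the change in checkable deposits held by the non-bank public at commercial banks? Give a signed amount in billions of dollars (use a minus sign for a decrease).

-$222 billion

Fed balance sheet:
  Assets:      Loans to banks +$65B
  Liabilities: Bank reserves −$157B, Government deposits +$222B
Commercial banking system:
  Assets:      Reserves at CB −$157B
  Liabilities: Checkable deposits −$222B, Borrowings from CB +$65B
So the change in checkable deposits held by the non-bank public at commercial banks is -$222 billion.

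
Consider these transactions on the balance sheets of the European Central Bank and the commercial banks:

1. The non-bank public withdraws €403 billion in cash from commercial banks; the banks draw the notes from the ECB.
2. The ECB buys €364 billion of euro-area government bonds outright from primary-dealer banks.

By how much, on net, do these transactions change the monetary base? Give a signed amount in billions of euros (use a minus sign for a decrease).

Currency withdrawal €403 billion: just a shift between currency and reserves — both are base money → 0.
OMO purchase (from banks) €364 billion: ECB balance sheet expands → +€364B.
Net: 0 + 364 = +€364 billion.

+€364 billion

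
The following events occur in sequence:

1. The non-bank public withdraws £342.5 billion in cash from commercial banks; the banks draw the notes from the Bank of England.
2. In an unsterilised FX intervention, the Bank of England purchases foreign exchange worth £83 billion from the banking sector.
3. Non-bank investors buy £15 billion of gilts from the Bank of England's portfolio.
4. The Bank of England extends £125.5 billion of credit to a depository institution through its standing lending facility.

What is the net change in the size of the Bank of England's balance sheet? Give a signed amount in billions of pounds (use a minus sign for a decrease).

Bank of England balance sheet:
  Assets:      Securities −£15B, Loans to banks +£125.5B, Foreign assets +£83B
  Liabilities: Bank reserves −£149B, Currency in circulation +£342.5B
Change in total Bank of England assets = +£193.5 billion.

+£193.5 billion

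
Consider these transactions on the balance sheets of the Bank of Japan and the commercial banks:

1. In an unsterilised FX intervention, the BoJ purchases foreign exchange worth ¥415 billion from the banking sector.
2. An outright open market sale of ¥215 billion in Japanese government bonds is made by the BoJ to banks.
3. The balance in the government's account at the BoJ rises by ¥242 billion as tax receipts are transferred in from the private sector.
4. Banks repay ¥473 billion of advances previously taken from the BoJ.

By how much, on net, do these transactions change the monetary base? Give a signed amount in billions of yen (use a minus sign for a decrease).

-¥515 billion

BoJ balance sheet:
  Assets:      Securities −¥215B, Loans to banks −¥473B, Foreign assets +¥415B
  Liabilities: Bank reserves −¥515B, Government deposits +¥242B
Commercial banking system:
  Assets:      Reserves at CB −¥515B, Securities +¥215B, Foreign assets −¥415B
  Liabilities: Checkable deposits −¥242B, Borrowings from CB −¥473B
Monetary base = currency + reserves: 0 + (−¥515B) = -¥515 billion.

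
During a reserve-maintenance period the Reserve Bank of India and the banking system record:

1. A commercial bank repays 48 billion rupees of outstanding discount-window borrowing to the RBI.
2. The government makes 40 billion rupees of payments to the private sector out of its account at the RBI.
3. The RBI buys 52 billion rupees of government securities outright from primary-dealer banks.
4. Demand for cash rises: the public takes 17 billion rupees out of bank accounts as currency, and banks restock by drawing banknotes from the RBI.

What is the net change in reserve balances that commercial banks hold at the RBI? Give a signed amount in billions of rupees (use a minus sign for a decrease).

RBI balance sheet:
  Assets:      Securities +52B, Loans to banks −48B
  Liabilities: Bank reserves +27B, Currency in circulation +17B, Government deposits −40B
Commercial banking system:
  Assets:      Reserves at CB +27B, Securities −52B
  Liabilities: Checkable deposits +23B, Borrowings from CB −48B
So the change in reserve balances that commercial banks hold at the RBI is +27 billion.

+27 billion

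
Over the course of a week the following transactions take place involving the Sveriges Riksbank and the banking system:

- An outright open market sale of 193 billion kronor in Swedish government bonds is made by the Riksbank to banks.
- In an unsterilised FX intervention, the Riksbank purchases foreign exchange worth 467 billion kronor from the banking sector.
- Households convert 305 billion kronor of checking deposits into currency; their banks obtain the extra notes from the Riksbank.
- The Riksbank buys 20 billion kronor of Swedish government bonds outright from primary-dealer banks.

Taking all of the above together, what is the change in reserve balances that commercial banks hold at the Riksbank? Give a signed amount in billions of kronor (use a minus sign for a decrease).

-11 billion

Riksbank balance sheet:
  Assets:      Securities −173B, Foreign assets +467B
  Liabilities: Bank reserves −11B, Currency in circulation +305B
So the change in reserve balances that commercial banks hold at the Riksbank is -11 billion.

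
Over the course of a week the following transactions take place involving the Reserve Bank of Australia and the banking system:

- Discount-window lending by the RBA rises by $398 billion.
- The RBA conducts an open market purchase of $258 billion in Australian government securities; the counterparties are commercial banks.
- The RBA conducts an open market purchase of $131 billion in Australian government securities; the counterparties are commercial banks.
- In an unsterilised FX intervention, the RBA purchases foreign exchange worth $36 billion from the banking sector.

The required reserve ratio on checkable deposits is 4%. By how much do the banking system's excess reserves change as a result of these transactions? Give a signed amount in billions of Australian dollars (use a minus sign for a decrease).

Discount-window loan $398 billion: reserves +$398B, deposits 0.
OMO purchase (from banks) $258 billion: reserves +$258B, deposits 0.
OMO purchase (from banks) $131 billion: reserves +$131B, deposits 0.
FX purchase $36 billion: reserves +$36B, deposits 0.
Totals: Δreserves = +$823B, Δdeposits = 0.
Δrequired reserves = 4% × 0 = 0.
Δexcess reserves = Δreserves − Δrequired = +$823B − (0) = +$823 billion.

+$823 billion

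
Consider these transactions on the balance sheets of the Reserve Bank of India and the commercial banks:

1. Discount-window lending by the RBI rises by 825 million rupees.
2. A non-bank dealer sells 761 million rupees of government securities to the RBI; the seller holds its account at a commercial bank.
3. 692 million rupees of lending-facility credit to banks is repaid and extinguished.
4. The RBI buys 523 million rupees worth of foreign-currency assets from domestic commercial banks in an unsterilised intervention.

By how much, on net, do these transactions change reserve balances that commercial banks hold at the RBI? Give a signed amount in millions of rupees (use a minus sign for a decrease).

Discount-window loan 825 million rupees: the loan is credited to the bank's reserve account → +825M.
Asset purchase (from non-banks) 761 million rupees: the RBI pays by crediting reserve accounts → +761M.
Discount-window repayment 692 million rupees: repayment is debited from reserves → −692M.
FX purchase 523 million rupees: the RBI pays by crediting reserve accounts → +523M.
Net: 825 + 761 − 692 + 523 = +1417 million.

+1417 million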